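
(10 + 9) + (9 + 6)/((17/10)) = 27.82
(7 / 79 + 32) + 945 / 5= 17466 / 79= 221.09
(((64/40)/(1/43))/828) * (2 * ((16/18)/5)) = 1376/46575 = 0.03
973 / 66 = 14.74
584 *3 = 1752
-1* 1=-1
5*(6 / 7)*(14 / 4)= 15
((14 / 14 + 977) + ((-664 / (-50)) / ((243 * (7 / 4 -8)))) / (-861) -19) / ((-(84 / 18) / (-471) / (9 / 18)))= 19688276801621 / 406822500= 48395.25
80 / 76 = 20 / 19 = 1.05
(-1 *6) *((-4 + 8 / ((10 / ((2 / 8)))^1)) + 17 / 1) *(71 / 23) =-28116 / 115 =-244.49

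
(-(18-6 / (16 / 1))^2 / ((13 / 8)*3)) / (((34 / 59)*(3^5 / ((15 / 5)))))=-1.37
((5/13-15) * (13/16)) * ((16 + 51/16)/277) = -29165/35456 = -0.82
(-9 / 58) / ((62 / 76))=-171 / 899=-0.19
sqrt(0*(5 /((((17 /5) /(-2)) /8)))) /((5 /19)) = 0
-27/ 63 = -3/ 7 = -0.43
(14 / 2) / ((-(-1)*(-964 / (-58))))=203 / 482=0.42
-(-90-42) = 132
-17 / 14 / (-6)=17 / 84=0.20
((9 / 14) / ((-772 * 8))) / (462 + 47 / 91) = -117 / 519883328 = -0.00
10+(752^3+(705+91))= 425259814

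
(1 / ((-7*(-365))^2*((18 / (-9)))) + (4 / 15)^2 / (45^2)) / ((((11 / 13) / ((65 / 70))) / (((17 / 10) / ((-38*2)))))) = -23954059831 / 27849259676700000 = -0.00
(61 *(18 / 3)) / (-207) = -122 / 69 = -1.77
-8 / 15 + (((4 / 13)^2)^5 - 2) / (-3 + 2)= 3032871092038 / 2067877377735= 1.47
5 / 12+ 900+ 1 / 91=983267 / 1092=900.43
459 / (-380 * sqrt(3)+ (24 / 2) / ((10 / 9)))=-363375 * sqrt(3) / 902257- 20655 / 1804514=-0.71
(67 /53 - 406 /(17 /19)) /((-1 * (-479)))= -407703 /431579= -0.94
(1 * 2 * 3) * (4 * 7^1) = 168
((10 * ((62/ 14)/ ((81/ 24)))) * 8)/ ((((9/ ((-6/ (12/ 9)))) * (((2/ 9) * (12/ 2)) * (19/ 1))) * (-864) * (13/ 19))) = 155/ 44226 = 0.00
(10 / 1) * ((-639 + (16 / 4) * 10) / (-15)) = 1198 / 3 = 399.33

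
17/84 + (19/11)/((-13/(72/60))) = 2579/60060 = 0.04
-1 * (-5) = 5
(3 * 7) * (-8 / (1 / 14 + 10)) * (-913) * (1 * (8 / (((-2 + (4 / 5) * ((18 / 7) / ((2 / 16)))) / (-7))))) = -58992.19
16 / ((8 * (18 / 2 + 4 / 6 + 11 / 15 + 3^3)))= 10 / 187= 0.05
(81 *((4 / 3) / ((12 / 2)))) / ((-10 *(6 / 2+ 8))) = -9 / 55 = -0.16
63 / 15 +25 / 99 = 2204 / 495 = 4.45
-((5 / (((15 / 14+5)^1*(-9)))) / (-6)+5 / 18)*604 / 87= -81238 / 39933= -2.03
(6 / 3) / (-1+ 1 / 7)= -7 / 3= -2.33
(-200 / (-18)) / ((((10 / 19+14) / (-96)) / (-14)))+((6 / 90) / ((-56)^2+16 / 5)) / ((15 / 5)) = 3340108823 / 3249072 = 1028.02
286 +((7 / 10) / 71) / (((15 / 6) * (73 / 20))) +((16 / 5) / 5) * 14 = 38219582 / 129575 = 294.96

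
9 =9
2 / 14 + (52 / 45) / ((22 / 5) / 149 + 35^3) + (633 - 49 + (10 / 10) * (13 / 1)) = 92434939952 / 154795347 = 597.14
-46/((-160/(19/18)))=437/1440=0.30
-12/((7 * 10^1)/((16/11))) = -96/385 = -0.25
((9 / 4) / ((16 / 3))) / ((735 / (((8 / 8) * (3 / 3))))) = 9 / 15680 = 0.00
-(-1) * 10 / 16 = 5 / 8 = 0.62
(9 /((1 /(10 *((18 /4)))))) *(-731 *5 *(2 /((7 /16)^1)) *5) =-236844000 /7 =-33834857.14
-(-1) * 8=8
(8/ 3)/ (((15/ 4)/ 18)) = 64/ 5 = 12.80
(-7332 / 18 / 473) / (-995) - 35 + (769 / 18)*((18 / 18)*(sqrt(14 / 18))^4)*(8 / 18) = -23.51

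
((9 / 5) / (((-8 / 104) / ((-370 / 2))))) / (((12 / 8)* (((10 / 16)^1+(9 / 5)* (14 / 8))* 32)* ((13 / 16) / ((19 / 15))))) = 37.25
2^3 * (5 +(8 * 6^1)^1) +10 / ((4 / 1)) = 853 / 2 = 426.50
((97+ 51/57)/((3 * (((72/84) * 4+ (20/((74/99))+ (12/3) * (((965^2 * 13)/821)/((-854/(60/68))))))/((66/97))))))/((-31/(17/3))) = 0.13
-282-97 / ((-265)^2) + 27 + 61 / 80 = -285662807 / 1123600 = -254.24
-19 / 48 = -0.40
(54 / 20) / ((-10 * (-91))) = 27 / 9100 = 0.00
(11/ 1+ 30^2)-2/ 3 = 2731/ 3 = 910.33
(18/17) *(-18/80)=-81/340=-0.24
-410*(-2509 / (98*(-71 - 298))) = -12545 / 441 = -28.45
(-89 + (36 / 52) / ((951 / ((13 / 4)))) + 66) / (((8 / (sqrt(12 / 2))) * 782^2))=-29161 * sqrt(6) / 6203299456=-0.00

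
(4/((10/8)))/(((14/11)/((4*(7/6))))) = 176/15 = 11.73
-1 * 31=-31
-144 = -144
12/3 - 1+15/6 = 11/2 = 5.50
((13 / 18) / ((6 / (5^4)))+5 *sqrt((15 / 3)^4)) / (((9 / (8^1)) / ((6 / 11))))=86500 / 891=97.08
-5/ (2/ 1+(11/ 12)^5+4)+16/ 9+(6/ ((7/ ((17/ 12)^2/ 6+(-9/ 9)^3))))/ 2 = 822929609/ 1111516896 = 0.74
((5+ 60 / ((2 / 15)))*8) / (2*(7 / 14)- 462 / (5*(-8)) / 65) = 4732000 / 1531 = 3090.79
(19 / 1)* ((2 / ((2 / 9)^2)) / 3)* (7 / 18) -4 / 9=3575 / 36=99.31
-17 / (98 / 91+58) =-221 / 768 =-0.29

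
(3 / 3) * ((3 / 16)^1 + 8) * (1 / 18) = 131 / 288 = 0.45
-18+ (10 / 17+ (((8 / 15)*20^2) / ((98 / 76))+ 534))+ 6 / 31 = 52851208 / 77469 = 682.22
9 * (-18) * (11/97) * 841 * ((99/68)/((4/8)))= -74183769/1649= -44987.12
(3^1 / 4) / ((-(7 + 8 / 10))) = -5 / 52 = -0.10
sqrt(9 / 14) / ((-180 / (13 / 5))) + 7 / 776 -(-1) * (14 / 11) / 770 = 5011 / 469480 -13 * sqrt(14) / 4200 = -0.00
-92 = -92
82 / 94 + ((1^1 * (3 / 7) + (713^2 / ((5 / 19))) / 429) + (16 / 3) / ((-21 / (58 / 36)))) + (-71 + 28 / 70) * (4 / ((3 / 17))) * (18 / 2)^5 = -1800408954814751 / 19054035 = -94489642.47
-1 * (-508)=508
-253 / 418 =-23 / 38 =-0.61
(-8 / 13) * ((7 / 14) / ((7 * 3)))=-4 / 273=-0.01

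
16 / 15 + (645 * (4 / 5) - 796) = -4184 / 15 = -278.93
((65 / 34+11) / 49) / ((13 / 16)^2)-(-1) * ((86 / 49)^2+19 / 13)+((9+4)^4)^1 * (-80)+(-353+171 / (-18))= -31527471007575 / 13796146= -2285237.56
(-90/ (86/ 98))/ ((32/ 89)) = -196245/ 688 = -285.24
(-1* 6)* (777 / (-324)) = 259 / 18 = 14.39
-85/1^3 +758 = 673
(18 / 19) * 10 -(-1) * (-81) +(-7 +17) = -1169 / 19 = -61.53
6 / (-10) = -3 / 5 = -0.60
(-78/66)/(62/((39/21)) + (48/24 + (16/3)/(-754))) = -14703/440132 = -0.03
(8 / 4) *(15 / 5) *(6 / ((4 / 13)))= 117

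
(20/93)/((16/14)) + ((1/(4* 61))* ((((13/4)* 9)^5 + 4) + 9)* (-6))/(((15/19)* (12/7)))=-493959801489/1269760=-389018.24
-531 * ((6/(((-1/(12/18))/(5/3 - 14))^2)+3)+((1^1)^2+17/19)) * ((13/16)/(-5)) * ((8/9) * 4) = 323058866/2565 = 125948.88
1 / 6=0.17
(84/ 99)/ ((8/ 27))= 63/ 22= 2.86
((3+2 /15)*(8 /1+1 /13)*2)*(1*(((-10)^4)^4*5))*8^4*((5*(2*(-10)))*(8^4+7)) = -55291371520000000000000000000 /13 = -4253182424615384615384615000.00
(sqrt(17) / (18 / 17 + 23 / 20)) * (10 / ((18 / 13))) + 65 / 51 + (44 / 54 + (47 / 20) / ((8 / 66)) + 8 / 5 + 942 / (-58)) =7278929 / 1064880 + 22100 * sqrt(17) / 6759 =20.32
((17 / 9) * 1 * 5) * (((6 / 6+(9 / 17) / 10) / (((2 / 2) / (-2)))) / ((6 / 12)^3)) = -159.11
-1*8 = -8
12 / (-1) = -12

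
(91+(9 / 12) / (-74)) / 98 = 26933 / 29008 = 0.93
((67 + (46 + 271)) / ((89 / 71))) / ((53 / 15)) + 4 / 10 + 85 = 4058959 / 23585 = 172.10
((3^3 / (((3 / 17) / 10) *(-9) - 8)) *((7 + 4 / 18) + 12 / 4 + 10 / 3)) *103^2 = -660091980 / 1387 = -475913.47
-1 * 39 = -39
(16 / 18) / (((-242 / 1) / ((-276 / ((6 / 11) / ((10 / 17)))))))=1840 / 1683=1.09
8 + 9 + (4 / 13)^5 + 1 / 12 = 76127353 / 4455516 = 17.09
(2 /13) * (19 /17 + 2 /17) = 0.19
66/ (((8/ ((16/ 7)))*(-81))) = -44/ 189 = -0.23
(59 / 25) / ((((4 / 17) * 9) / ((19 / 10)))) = 19057 / 9000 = 2.12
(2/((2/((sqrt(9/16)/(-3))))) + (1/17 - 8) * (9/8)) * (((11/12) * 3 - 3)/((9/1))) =1249/4896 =0.26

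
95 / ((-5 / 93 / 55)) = -97185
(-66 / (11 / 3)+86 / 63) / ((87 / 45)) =-5240 / 609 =-8.60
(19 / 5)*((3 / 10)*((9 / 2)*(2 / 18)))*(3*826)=70623 / 50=1412.46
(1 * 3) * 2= 6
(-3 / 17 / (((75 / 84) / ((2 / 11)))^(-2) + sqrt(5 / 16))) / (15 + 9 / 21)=6640480000 / 4351067731917 - 40033984375 * sqrt(5) / 4351067731917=-0.02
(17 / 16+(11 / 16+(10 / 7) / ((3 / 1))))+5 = 607 / 84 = 7.23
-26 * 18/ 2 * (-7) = 1638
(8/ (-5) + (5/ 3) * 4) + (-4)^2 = 316/ 15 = 21.07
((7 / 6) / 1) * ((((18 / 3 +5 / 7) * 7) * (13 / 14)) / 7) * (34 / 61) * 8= 41548 / 1281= 32.43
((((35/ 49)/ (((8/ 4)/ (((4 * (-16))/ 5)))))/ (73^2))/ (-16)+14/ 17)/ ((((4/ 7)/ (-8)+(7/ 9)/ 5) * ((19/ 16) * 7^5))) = 0.00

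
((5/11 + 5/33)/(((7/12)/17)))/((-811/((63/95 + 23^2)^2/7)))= -688677105728/789017845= -872.83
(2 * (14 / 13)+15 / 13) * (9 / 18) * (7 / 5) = 301 / 130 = 2.32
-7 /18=-0.39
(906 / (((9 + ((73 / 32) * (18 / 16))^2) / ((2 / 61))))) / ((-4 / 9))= -29687808 / 6923317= -4.29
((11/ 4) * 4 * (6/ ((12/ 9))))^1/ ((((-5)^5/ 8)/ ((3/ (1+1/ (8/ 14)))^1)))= -432/ 3125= -0.14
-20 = -20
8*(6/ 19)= 48/ 19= 2.53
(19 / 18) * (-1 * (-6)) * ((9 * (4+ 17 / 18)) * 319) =539429 / 6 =89904.83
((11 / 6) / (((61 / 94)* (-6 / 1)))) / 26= -517 / 28548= -0.02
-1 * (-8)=8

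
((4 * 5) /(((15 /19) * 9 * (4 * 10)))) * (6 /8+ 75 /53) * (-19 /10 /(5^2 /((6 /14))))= -0.00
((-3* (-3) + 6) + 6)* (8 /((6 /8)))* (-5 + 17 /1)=2688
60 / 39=20 / 13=1.54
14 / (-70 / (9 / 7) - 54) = -63 / 488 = -0.13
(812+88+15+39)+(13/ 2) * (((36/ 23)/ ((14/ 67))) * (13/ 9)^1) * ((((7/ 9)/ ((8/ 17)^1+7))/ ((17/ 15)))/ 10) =16731127/ 17526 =954.65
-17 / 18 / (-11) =17 / 198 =0.09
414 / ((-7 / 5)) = -2070 / 7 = -295.71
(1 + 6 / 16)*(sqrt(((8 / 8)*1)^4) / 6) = 11 / 48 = 0.23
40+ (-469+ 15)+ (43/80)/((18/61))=-593537/1440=-412.18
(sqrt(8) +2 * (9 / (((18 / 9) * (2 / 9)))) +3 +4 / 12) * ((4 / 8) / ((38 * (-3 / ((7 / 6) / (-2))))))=7 * sqrt(2) / 1368 +1841 / 16416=0.12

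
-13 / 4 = -3.25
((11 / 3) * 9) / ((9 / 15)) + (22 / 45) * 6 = 869 / 15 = 57.93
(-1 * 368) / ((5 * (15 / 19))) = -6992 / 75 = -93.23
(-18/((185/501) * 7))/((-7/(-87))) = -784566/9065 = -86.55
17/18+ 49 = 899/18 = 49.94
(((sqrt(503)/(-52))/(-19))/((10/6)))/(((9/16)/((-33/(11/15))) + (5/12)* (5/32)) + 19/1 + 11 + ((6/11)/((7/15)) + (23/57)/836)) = 140448* sqrt(503)/7220725447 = 0.00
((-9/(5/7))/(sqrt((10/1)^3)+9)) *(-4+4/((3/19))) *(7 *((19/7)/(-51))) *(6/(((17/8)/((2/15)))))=-2451456/6639775+544768 *sqrt(10)/1327955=0.93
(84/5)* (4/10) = 168/25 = 6.72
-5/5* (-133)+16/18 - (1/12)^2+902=149167/144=1035.88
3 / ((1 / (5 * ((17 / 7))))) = 255 / 7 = 36.43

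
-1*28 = -28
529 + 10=539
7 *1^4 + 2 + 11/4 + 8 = 79/4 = 19.75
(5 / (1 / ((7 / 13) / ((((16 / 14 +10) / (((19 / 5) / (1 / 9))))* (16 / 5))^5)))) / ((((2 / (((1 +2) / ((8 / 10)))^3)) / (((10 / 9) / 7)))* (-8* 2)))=-94805985018740625 / 165847894392307712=-0.57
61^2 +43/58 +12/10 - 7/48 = 25910657/6960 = 3722.80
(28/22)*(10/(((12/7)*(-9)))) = -0.82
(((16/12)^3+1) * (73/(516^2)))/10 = 6643/71889120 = 0.00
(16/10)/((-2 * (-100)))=1/125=0.01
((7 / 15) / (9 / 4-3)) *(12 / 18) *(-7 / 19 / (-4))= -98 / 2565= -0.04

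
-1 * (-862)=862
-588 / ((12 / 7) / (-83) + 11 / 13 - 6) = 4441164 / 39083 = 113.63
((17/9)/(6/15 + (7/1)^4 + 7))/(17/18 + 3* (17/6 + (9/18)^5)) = 1360/16539687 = 0.00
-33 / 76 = -0.43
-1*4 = -4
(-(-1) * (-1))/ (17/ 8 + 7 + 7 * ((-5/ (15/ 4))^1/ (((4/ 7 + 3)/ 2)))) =-600/ 2339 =-0.26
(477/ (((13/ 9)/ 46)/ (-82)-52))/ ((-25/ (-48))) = -777273408/ 44132725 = -17.61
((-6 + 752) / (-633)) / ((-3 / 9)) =3.54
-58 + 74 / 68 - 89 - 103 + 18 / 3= -242.91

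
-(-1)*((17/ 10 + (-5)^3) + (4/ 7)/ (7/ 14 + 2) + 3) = -1681/ 14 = -120.07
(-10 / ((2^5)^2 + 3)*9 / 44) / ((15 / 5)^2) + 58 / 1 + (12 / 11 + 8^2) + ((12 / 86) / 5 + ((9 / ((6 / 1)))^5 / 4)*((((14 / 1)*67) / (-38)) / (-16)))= 11912945408409 / 94511605760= 126.05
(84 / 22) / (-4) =-21 / 22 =-0.95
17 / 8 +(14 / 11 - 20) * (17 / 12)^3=-485843 / 9504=-51.12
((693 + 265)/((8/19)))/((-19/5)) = -598.75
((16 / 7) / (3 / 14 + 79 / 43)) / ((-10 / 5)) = -688 / 1235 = -0.56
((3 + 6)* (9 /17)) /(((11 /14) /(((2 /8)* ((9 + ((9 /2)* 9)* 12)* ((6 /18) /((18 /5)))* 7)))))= 33075 /68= 486.40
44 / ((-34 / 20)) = -440 / 17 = -25.88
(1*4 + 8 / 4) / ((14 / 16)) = 48 / 7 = 6.86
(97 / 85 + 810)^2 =4753688809 / 7225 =657950.01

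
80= 80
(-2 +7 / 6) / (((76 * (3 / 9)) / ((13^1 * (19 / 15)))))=-13 / 24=-0.54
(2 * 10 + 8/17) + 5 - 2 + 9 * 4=1011/17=59.47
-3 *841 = -2523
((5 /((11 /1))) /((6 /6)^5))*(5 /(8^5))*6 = 75 /180224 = 0.00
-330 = -330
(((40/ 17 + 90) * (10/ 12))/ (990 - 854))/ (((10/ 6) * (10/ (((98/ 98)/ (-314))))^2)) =1/ 29038720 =0.00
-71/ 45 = -1.58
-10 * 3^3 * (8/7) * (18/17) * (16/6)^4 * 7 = -115651.76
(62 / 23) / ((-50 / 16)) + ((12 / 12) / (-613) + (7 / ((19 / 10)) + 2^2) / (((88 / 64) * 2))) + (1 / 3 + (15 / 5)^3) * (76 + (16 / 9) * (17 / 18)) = 38042738076499 / 17901147825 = 2125.16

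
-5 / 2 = -2.50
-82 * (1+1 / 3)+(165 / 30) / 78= -17045 / 156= -109.26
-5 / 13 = -0.38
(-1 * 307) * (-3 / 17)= 921 / 17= 54.18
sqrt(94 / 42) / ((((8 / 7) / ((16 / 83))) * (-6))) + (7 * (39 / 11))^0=1-sqrt(987) / 747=0.96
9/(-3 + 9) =3/2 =1.50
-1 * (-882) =882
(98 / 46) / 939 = 0.00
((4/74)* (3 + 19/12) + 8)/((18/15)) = 9155/1332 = 6.87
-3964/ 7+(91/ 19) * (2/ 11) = -827202/ 1463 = -565.41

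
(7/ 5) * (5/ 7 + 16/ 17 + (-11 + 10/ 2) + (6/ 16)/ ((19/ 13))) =-73943/ 12920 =-5.72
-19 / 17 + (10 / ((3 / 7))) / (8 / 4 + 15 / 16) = 16361 / 2397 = 6.83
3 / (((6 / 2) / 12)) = 12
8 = 8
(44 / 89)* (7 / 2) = 154 / 89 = 1.73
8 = 8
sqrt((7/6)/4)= sqrt(42)/12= 0.54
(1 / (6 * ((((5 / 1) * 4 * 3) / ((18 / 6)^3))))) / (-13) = -0.01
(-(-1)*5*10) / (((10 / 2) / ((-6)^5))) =-77760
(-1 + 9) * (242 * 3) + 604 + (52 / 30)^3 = 21658076 / 3375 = 6417.21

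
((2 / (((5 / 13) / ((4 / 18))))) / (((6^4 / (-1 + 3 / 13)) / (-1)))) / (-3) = -1 / 4374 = -0.00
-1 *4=-4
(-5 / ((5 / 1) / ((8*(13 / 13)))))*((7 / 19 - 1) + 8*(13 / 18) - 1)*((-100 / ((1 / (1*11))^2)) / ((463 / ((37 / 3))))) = 2539354400 / 237519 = 10691.16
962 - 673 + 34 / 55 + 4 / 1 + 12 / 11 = 16209 / 55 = 294.71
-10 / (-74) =5 / 37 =0.14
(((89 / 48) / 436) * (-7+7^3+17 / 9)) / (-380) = -270649 / 71573760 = -0.00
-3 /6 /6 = -1 /12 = -0.08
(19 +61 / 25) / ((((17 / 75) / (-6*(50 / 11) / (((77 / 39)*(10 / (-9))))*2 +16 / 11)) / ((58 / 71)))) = 2079041088 / 1022329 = 2033.63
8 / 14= 0.57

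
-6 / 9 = -2 / 3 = -0.67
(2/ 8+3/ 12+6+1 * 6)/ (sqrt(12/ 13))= 25 * sqrt(39)/ 12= 13.01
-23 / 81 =-0.28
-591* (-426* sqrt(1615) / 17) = 251766* sqrt(1615) / 17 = 595160.94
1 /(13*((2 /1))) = 1 /26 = 0.04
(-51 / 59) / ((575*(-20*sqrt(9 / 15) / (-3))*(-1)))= 0.00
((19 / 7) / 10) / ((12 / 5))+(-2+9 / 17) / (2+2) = -0.25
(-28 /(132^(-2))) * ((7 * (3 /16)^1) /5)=-640332 /5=-128066.40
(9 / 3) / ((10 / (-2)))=-3 / 5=-0.60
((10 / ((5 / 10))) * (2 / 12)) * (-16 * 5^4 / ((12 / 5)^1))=-125000 / 9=-13888.89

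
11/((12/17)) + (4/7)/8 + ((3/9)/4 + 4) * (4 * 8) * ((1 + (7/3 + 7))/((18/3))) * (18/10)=58901/140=420.72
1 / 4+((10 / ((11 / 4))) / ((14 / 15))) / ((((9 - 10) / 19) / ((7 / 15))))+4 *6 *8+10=7379 / 44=167.70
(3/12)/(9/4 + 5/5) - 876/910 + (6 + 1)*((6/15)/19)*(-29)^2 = 81829/665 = 123.05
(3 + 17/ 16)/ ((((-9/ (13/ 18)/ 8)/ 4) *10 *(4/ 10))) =-845/ 324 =-2.61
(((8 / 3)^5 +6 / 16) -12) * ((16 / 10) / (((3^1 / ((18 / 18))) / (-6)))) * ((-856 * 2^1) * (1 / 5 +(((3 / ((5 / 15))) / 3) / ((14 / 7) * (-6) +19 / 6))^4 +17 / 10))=12382500497510992 / 9586934415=1291601.67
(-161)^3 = -4173281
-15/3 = -5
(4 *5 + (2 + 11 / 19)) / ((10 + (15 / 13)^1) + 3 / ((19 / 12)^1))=507 / 293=1.73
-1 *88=-88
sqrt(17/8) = sqrt(34)/4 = 1.46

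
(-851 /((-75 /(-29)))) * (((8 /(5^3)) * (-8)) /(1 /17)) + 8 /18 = 80564756 /28125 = 2864.52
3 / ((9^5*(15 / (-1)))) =-1 / 295245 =-0.00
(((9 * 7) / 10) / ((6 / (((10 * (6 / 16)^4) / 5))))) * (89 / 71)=151389 / 2908160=0.05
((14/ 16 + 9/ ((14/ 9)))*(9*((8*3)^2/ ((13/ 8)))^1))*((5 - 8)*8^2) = -371257344/ 91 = -4079751.03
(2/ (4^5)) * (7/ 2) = 7/ 1024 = 0.01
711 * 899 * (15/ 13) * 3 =28763505/ 13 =2212577.31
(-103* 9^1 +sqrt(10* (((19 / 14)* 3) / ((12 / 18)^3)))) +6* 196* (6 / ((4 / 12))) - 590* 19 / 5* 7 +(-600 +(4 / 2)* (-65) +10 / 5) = 9* sqrt(1330) / 28 +3819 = 3830.72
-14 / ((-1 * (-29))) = -14 / 29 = -0.48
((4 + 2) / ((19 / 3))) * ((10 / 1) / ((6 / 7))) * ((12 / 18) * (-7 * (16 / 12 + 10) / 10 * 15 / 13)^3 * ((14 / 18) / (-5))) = 330291164 / 375687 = 879.17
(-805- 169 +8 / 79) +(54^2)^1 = 153426 / 79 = 1942.10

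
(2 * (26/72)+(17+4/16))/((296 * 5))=647/53280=0.01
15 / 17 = 0.88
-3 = -3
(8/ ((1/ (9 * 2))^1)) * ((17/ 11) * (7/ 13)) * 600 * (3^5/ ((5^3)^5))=99937152/ 174560546875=0.00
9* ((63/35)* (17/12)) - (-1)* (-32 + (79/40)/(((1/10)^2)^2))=394819/20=19740.95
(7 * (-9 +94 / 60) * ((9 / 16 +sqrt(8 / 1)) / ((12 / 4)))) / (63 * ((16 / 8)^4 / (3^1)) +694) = -1561 * sqrt(2) / 46350 - 1561 / 164800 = -0.06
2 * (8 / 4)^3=16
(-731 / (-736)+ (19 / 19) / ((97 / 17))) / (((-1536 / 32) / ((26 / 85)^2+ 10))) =-178923941 / 728198400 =-0.25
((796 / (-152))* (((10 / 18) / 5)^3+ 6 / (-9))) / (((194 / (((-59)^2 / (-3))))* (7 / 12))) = -35.72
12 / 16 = 3 / 4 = 0.75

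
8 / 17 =0.47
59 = 59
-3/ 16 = -0.19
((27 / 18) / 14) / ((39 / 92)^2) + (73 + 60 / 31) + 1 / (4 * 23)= 764622935 / 10121748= 75.54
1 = 1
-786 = -786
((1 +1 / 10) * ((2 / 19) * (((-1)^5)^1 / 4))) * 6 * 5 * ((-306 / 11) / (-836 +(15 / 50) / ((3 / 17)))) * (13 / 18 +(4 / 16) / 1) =-2975 / 105678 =-0.03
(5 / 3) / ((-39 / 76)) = -380 / 117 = -3.25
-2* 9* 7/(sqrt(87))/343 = -6* sqrt(87)/1421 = -0.04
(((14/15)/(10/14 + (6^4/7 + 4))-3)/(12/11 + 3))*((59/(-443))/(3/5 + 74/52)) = 1007495918/20903462235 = 0.05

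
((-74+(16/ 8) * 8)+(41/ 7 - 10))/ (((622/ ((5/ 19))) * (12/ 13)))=-0.03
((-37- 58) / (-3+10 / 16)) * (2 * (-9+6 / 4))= -600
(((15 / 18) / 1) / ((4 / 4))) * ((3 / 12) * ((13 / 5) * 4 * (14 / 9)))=91 / 27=3.37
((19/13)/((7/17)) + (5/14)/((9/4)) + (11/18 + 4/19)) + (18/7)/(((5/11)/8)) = 7747349/155610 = 49.79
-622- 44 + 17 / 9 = -5977 / 9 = -664.11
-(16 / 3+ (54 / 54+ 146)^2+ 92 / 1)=-65119 / 3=-21706.33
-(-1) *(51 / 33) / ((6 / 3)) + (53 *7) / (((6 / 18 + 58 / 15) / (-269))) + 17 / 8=-6272315 / 264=-23758.77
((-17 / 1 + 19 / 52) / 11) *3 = -2595 / 572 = -4.54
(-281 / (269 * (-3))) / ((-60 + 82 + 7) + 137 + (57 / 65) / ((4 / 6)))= 36530 / 17553057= 0.00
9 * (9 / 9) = 9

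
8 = 8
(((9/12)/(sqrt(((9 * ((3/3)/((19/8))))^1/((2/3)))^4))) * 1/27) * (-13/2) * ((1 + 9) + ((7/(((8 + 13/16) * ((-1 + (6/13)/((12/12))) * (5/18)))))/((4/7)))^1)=-389519/98677440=-0.00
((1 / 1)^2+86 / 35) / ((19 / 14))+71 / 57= 1081 / 285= 3.79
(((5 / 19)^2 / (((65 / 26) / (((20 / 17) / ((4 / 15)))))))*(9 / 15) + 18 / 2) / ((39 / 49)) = 909489 / 79781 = 11.40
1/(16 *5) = 1/80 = 0.01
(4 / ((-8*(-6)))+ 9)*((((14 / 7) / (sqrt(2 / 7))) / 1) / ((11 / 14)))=763*sqrt(14) / 66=43.26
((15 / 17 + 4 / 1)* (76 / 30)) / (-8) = -1.55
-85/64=-1.33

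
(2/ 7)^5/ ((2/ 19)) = 304/ 16807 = 0.02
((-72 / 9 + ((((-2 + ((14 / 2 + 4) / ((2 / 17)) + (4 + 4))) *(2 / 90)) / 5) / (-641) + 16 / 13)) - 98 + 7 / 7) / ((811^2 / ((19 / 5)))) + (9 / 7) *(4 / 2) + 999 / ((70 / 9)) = 5654709760250227 / 43161214107375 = 131.01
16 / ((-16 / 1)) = -1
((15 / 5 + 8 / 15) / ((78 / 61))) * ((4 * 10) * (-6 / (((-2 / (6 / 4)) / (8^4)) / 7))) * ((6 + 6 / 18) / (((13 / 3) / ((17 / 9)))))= 39370143.39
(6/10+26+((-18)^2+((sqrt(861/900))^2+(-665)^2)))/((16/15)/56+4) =929410769/8440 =110119.76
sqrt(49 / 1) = 7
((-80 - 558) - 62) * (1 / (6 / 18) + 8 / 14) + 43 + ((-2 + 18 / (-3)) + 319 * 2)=-1827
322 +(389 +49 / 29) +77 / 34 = 704945 / 986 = 714.95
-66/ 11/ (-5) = 6/ 5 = 1.20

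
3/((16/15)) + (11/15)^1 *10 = 487/48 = 10.15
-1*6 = -6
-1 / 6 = -0.17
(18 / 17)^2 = 324 / 289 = 1.12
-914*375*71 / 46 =-12167625 / 23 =-529027.17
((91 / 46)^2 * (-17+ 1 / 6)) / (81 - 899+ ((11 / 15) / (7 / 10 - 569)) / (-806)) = 1915520748869 / 23784987020120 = 0.08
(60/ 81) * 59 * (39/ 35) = 3068/ 63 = 48.70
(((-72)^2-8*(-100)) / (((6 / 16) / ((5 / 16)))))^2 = 223801600 / 9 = 24866844.44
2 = 2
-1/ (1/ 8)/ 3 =-8/ 3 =-2.67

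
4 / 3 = 1.33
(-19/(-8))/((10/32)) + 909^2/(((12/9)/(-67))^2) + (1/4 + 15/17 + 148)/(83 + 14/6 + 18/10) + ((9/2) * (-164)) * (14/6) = 3708634534227707/1777520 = 2086409454.87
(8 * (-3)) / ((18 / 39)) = -52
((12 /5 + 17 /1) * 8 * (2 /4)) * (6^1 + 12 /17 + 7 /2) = 67318 /85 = 791.98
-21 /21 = -1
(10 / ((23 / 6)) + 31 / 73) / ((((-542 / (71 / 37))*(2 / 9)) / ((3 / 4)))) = -9763281 / 269365328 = -0.04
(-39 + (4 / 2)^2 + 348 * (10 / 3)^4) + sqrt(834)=sqrt(834) + 1159055 / 27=42956.84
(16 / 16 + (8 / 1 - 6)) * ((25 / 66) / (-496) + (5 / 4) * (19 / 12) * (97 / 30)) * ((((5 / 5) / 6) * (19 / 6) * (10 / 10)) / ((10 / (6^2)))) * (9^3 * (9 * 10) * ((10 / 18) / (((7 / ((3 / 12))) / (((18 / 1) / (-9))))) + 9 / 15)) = 256036847697 / 190960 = 1340787.85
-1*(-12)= 12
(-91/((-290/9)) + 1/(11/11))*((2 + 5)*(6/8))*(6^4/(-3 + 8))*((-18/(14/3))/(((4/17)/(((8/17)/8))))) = -7276149/1450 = -5018.03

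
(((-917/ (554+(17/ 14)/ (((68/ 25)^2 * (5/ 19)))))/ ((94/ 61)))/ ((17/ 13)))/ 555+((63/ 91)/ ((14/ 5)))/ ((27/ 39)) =274318293167/ 771283836330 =0.36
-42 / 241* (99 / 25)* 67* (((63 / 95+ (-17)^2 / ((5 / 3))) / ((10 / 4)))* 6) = -55280377152 / 2861875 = -19316.14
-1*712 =-712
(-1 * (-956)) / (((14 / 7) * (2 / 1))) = 239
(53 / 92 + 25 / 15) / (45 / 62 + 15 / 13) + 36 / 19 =12266203 / 3972330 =3.09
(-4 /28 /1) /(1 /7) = -1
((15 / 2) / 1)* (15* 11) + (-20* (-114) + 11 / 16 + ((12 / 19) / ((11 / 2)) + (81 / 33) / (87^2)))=9894536635 / 2812304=3518.30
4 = 4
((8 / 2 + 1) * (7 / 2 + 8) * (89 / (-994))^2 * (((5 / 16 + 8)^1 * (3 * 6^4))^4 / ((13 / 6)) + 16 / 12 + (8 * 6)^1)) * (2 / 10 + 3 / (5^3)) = 1788883329867278601748333 / 34404825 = 51995129458361686.24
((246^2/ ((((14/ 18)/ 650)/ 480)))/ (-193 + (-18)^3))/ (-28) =1699289280/ 11809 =143897.81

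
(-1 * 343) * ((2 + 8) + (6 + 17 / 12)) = -71687 / 12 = -5973.92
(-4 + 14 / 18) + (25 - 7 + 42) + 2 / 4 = 1031 / 18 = 57.28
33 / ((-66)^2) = 1 / 132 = 0.01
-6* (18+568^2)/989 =-1935852/989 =-1957.38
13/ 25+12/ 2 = 163/ 25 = 6.52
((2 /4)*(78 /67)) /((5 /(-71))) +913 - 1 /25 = 1515363 /1675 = 904.69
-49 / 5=-9.80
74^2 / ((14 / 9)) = 24642 / 7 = 3520.29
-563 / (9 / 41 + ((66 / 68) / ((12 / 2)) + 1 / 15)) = -23544660 / 18733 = -1256.85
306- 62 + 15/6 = 246.50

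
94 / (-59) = -94 / 59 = -1.59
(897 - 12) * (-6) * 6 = -31860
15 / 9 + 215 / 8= 685 / 24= 28.54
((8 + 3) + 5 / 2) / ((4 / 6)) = 81 / 4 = 20.25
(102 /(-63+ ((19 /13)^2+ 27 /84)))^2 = 232964536896 /82074801169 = 2.84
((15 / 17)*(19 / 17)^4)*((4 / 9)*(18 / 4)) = 2.75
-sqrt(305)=-17.46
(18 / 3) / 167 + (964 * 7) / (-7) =-160982 / 167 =-963.96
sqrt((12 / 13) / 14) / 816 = sqrt(546) / 74256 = 0.00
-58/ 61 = -0.95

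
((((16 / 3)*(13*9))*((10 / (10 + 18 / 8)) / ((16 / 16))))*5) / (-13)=-9600 / 49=-195.92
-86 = -86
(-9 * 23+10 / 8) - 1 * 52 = -1031 / 4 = -257.75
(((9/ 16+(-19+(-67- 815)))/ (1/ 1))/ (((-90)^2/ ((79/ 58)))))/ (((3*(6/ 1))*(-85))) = 1138153/ 11500704000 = 0.00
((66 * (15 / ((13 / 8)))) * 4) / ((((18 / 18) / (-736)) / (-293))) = 6831728640 / 13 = 525517587.69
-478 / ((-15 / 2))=956 / 15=63.73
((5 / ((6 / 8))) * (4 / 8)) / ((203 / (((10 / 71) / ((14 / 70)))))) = 500 / 43239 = 0.01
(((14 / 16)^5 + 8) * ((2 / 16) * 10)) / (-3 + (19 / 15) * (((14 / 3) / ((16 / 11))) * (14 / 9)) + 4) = 19478475 / 13402112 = 1.45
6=6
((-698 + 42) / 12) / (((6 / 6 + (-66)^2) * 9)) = -164 / 117639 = -0.00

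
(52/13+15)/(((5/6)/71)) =8094/5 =1618.80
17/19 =0.89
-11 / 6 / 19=-11 / 114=-0.10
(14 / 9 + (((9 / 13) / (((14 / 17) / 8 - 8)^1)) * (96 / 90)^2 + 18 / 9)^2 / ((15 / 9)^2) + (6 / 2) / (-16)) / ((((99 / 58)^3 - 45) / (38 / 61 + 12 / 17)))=-42017643077599164197 / 474381055874146078125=-0.09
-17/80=-0.21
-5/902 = -0.01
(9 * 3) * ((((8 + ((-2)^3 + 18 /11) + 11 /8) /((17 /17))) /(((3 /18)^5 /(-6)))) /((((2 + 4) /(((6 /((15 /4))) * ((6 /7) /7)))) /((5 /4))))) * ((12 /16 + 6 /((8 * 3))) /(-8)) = 10431990 /539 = 19354.34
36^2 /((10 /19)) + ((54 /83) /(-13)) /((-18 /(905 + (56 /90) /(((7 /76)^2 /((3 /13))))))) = 1210161397 /490945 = 2464.96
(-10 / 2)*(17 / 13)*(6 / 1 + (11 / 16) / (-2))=-15385 / 416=-36.98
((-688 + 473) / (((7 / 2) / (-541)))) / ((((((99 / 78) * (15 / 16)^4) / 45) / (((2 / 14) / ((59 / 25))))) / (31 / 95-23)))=-56921120309248 / 27189855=-2093469.06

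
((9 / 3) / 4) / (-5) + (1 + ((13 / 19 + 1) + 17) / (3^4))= 33263 / 30780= 1.08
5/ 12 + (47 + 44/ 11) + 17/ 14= 4421/ 84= 52.63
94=94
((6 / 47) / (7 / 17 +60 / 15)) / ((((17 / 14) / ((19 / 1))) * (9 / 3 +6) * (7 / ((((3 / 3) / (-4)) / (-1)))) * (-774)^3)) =-19 / 4903467013800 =-0.00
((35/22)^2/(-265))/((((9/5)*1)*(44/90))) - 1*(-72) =40626643/564344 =71.99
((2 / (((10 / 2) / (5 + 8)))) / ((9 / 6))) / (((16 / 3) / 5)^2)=195 / 64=3.05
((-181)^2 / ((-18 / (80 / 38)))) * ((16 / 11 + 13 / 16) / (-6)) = 1146635 / 792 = 1447.77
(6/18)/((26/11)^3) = 1331/52728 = 0.03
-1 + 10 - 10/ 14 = 58/ 7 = 8.29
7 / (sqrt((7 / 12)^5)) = 26.93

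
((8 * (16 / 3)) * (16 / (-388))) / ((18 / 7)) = -1792 / 2619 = -0.68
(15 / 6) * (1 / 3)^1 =5 / 6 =0.83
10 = 10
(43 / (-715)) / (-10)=43 / 7150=0.01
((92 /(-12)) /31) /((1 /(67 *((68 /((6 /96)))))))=-1676608 /93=-18028.04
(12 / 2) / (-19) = -6 / 19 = -0.32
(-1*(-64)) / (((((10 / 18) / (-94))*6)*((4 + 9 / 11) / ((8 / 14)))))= -397056 / 1855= -214.05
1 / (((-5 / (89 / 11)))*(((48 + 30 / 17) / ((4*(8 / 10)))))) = -0.10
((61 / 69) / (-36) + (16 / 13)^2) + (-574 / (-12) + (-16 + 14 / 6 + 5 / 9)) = 15201845 / 419796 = 36.21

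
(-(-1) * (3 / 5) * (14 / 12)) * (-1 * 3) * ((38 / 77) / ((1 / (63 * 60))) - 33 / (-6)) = -864381 / 220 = -3929.00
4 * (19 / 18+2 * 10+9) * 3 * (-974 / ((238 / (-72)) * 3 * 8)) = 526934 / 119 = 4428.02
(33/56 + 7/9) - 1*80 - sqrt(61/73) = -39631/504 - sqrt(4453)/73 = -79.55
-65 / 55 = -13 / 11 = -1.18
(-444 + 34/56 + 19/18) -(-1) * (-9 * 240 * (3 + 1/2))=-8002.34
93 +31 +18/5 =638/5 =127.60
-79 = -79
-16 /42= -8 /21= -0.38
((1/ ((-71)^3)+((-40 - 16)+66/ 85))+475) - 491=-2166793279/ 30422435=-71.22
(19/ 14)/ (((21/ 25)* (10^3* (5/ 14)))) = 19/ 4200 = 0.00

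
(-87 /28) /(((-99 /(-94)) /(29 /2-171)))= 426619 /924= 461.71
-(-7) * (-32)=-224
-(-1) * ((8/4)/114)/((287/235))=235/16359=0.01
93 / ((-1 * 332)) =-93 / 332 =-0.28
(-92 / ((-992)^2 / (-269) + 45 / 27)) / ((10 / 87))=3229614 / 14754235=0.22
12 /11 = 1.09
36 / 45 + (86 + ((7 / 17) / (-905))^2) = 20545405979 / 236698225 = 86.80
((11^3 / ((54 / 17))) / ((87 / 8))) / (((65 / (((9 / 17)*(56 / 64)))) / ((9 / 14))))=1331 / 7540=0.18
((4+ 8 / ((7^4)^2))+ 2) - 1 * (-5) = 63412819 / 5764801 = 11.00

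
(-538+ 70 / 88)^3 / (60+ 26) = -13206175535853 / 7325824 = -1802688.07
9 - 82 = -73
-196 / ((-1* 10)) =98 / 5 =19.60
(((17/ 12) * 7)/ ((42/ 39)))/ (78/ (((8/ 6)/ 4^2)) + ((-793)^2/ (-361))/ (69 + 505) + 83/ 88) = 251868617/ 25544494203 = 0.01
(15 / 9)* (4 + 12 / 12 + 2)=35 / 3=11.67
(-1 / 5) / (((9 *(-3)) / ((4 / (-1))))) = -4 / 135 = -0.03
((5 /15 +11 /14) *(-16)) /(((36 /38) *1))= -18.90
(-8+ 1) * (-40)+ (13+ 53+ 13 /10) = 3473 /10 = 347.30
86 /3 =28.67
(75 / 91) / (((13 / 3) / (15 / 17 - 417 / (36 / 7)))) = -1227075 / 80444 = -15.25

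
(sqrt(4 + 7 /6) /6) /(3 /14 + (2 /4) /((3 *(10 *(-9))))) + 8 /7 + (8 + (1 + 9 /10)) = 105 *sqrt(186) /803 + 773 /70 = 12.83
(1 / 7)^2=1 / 49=0.02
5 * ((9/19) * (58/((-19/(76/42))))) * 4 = -6960/133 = -52.33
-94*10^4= -940000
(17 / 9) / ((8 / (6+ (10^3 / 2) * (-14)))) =-1651.36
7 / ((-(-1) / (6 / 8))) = 21 / 4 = 5.25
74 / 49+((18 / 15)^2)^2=109754 / 30625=3.58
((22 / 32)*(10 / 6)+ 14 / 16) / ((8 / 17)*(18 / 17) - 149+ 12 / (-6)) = -28033 / 2087760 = -0.01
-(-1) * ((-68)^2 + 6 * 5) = 4654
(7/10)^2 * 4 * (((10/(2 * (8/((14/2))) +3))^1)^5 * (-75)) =-247062900000/69343957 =-3562.86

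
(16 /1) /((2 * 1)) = 8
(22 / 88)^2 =1 / 16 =0.06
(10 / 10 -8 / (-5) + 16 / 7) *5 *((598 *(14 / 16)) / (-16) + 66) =364401 / 448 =813.40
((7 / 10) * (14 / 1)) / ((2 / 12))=294 / 5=58.80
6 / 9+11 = 35 / 3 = 11.67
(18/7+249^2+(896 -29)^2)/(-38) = -2847924/133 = -21412.96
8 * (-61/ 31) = -488/ 31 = -15.74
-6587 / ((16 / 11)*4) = -72457 / 64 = -1132.14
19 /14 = 1.36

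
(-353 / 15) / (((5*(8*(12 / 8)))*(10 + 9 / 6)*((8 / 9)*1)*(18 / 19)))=-6707 / 165600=-0.04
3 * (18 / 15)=18 / 5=3.60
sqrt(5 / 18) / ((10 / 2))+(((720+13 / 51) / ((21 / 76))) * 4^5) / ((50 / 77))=sqrt(10) / 30+15722899456 / 3825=4110562.05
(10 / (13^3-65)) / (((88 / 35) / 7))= 1225 / 93808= 0.01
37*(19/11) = 703/11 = 63.91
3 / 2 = 1.50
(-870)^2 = 756900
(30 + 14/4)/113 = 67/226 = 0.30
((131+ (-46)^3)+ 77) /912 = -213 /2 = -106.50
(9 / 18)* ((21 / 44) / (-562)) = -21 / 49456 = -0.00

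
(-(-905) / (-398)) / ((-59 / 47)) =42535 / 23482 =1.81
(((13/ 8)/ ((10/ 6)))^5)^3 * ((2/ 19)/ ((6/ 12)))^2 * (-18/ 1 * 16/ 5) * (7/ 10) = -46271081969981691590413737/ 37853593600000000000000000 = -1.22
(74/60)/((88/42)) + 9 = 4219/440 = 9.59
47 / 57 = 0.82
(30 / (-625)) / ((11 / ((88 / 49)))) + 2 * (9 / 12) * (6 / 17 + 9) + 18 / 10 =3294843 / 208250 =15.82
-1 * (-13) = 13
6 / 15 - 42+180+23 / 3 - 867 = -10814 / 15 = -720.93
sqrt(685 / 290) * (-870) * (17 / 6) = -3788.46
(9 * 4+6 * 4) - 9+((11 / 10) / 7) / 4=14291 / 280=51.04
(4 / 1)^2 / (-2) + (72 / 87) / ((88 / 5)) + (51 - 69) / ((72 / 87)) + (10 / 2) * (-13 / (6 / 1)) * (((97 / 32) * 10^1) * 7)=-71304949 / 30624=-2328.40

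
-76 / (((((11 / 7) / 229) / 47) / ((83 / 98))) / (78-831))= 25561716006 / 77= 331970337.74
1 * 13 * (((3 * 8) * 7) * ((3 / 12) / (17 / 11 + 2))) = 154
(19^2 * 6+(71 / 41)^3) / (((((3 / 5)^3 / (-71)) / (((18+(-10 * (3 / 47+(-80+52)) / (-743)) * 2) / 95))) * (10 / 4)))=-63993255352886660 / 1234683393633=-51829.69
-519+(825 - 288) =18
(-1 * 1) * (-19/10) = 19/10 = 1.90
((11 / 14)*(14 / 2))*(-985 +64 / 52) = -140679 / 26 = -5410.73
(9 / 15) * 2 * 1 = 6 / 5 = 1.20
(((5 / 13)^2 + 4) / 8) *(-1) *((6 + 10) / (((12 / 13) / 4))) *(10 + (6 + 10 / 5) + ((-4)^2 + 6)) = -56080 / 39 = -1437.95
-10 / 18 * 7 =-35 / 9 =-3.89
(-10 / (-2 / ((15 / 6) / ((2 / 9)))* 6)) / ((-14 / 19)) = -1425 / 112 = -12.72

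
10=10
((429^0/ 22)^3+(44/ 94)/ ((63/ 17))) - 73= -72.87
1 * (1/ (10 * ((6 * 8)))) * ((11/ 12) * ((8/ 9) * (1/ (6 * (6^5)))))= 11/ 302330880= 0.00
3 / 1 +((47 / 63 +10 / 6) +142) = 9287 / 63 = 147.41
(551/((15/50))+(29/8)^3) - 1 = 2892751/1536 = 1883.30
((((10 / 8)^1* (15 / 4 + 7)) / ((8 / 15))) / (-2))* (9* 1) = -29025 / 256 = -113.38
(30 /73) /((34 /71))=1065 /1241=0.86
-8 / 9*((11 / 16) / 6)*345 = -35.14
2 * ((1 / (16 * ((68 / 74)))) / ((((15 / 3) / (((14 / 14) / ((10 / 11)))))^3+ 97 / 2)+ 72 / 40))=246235 / 261051048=0.00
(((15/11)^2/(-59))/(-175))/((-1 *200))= -9/9994600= -0.00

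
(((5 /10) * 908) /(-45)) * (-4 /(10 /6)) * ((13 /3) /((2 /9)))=11804 /25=472.16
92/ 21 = 4.38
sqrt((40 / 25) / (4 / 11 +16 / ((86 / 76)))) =sqrt(6622) / 245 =0.33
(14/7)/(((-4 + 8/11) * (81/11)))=-121/1458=-0.08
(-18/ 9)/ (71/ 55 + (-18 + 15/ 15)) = 55/ 432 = 0.13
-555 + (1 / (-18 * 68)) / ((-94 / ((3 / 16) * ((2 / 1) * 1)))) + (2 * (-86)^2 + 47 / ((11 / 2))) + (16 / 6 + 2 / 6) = 48088498955 / 3374976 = 14248.55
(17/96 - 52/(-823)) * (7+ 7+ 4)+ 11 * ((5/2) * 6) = 2229669/13168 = 169.32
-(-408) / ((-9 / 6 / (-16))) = 4352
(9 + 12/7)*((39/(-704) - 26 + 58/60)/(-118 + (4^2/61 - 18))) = 702659/354816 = 1.98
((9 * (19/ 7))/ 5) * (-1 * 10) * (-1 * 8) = 2736/ 7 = 390.86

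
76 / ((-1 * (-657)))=76 / 657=0.12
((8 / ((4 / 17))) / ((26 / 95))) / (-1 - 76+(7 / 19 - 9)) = -30685 / 21151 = -1.45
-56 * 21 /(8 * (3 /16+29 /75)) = -176400 /689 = -256.02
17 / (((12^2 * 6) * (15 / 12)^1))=17 / 1080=0.02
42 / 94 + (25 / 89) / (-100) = 7429 / 16732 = 0.44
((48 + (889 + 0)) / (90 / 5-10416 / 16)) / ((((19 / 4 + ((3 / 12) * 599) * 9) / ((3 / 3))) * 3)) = -1874 / 5136795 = -0.00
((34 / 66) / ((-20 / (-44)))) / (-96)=-17 / 1440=-0.01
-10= -10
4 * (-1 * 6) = -24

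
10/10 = 1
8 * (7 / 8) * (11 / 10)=77 / 10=7.70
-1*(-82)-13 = 69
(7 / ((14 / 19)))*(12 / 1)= 114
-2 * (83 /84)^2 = -1.95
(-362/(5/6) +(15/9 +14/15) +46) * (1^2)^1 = -1929/5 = -385.80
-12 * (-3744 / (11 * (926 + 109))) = 4992 / 1265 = 3.95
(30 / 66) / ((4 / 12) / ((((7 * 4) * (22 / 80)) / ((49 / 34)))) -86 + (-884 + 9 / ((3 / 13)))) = -255 / 522256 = -0.00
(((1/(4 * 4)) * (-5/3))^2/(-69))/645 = -5/20507904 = -0.00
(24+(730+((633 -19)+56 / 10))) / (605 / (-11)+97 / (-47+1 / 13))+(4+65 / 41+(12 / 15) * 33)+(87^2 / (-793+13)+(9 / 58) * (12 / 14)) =-17813878181 / 10761472540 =-1.66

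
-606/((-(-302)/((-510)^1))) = 154530/151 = 1023.38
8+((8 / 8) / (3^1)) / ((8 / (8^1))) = 25 / 3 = 8.33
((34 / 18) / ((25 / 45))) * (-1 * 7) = -119 / 5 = -23.80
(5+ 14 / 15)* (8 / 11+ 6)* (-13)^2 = 6745.66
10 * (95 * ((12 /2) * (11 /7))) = 62700 /7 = 8957.14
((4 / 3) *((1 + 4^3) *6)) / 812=130 / 203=0.64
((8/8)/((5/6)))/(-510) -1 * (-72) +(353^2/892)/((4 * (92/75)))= 100.47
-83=-83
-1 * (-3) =3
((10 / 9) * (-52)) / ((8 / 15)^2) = -1625 / 8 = -203.12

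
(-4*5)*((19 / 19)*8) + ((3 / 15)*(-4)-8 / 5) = -162.40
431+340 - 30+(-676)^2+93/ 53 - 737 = 456981.75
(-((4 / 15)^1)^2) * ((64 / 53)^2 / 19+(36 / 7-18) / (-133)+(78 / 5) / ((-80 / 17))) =3286321754 / 14710381875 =0.22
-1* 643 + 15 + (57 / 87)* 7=-18079 / 29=-623.41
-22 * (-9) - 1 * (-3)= 201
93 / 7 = 13.29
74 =74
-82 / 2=-41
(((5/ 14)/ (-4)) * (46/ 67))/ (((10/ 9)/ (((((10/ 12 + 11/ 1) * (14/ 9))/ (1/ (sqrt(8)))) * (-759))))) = 413149 * sqrt(2)/ 268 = 2180.15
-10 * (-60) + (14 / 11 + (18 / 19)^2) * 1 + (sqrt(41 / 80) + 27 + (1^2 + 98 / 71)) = sqrt(205) / 20 + 178059984 / 281941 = 632.27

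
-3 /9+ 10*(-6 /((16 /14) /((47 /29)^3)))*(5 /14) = -23457731 /292668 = -80.15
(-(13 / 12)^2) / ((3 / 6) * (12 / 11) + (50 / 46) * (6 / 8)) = -42757 / 49572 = -0.86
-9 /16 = -0.56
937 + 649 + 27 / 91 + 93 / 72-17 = 3430165 / 2184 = 1570.59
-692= -692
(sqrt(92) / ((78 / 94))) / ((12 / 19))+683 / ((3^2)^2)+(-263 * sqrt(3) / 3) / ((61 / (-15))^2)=-19725 * sqrt(3) / 3721+683 / 81+893 * sqrt(23) / 234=17.55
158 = 158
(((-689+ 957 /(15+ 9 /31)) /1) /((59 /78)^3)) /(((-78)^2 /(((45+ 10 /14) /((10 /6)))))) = -105872832 /16224941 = -6.53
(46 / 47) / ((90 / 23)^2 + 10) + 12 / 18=665831 / 943995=0.71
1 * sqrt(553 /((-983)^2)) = sqrt(553) /983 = 0.02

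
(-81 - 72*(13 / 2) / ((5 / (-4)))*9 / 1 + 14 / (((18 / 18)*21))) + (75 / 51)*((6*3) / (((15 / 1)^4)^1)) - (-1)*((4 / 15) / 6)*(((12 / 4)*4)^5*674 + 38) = 9507919489 / 1275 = 7457191.76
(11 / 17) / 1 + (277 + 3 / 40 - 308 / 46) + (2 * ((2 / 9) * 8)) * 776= 426522157 / 140760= 3030.14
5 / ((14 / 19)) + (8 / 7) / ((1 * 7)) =681 / 98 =6.95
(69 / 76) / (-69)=-1 / 76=-0.01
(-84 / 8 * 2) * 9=-189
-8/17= -0.47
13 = 13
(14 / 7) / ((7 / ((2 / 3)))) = 4 / 21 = 0.19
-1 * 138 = -138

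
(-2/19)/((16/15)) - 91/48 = -1819/912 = -1.99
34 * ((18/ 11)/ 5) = 612/ 55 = 11.13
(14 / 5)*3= 42 / 5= 8.40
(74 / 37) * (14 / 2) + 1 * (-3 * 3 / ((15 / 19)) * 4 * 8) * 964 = -1758266 / 5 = -351653.20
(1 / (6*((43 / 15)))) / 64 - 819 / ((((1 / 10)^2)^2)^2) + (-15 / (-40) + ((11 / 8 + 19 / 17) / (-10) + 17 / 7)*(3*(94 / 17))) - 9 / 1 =-4559615422467503729 / 55672960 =-81899999972.47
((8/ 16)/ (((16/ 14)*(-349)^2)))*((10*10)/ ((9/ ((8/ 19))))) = 350/ 20827971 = 0.00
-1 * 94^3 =-830584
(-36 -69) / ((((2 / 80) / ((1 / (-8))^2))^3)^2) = -1640625 / 262144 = -6.26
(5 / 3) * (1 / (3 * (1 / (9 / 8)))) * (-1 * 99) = -495 / 8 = -61.88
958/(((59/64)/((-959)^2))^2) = 3318943702249627648/3481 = 953445476084351.52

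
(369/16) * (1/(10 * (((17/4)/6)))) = 1107/340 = 3.26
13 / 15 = 0.87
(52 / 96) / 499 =13 / 11976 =0.00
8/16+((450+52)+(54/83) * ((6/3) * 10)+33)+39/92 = 4191675/7636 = 548.94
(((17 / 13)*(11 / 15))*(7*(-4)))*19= -99484 / 195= -510.17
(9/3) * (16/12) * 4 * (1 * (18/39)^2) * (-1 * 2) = -1152/169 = -6.82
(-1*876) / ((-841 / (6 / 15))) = 1752 / 4205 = 0.42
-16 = -16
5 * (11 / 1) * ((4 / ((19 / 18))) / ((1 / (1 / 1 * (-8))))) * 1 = -31680 / 19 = -1667.37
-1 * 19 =-19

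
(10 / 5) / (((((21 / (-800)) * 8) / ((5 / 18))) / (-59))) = 29500 / 189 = 156.08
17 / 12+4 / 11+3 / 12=67 / 33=2.03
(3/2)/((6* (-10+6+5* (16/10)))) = 1/16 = 0.06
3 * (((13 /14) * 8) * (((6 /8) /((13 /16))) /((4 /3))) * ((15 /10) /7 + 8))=6210 /49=126.73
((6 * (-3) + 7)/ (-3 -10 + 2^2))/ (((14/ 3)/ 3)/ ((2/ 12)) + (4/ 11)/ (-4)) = 121/ 915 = 0.13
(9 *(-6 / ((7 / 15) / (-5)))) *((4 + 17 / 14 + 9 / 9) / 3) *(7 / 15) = 3915 / 7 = 559.29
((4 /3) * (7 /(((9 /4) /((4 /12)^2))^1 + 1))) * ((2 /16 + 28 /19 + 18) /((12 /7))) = 16219 /3230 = 5.02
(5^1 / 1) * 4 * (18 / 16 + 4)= 205 / 2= 102.50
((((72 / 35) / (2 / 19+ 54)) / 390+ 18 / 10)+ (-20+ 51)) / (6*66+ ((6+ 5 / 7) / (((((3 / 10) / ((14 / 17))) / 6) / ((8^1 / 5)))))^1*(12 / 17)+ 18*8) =5542267733 / 112348809300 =0.05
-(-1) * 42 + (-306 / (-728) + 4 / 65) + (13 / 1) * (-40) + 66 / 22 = -863623 / 1820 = -474.52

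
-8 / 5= -1.60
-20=-20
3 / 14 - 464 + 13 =-6311 / 14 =-450.79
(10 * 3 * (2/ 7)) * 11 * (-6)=-3960/ 7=-565.71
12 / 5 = 2.40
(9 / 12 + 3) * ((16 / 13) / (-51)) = -20 / 221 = -0.09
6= 6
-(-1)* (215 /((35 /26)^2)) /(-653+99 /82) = -2383576 /13094515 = -0.18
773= 773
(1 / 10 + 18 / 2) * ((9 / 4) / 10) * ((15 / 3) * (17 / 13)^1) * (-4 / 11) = -4.87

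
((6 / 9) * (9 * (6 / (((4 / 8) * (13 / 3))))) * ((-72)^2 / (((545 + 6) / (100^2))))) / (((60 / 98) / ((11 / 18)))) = 11176704000 / 7163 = 1560338.41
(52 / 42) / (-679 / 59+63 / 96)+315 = 135485647 / 430269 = 314.89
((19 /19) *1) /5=1 /5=0.20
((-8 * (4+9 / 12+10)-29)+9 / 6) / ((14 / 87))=-25317 / 28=-904.18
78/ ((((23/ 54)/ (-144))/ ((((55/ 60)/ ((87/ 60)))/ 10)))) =-1111968/ 667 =-1667.12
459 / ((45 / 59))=3009 / 5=601.80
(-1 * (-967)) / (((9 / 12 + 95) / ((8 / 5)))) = 30944 / 1915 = 16.16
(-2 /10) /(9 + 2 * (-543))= 1 /5385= 0.00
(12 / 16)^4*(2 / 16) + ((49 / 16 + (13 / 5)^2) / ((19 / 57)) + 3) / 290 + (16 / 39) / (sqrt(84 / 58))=1124793 / 7424000 + 8*sqrt(1218) / 819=0.49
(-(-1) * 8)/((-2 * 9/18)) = -8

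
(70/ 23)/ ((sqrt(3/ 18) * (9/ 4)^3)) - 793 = -793 + 4480 * sqrt(6)/ 16767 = -792.35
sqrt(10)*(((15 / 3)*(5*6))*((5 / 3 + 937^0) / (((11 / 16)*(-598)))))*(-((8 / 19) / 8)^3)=3200*sqrt(10) / 22559251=0.00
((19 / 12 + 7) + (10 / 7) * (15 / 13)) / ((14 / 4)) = 11173 / 3822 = 2.92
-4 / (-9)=4 / 9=0.44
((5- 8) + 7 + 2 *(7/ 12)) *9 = 93/ 2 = 46.50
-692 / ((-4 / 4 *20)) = 173 / 5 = 34.60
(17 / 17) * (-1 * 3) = -3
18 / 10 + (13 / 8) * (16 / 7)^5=103.18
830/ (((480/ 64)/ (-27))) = -2988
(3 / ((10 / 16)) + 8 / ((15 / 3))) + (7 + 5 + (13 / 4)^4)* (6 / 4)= 490879 / 2560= 191.75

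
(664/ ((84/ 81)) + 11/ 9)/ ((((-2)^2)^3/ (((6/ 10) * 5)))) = 40415/ 1344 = 30.07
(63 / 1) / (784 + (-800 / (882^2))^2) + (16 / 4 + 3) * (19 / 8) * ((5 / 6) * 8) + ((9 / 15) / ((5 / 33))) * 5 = 58141034728093673 / 444796826685360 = 130.71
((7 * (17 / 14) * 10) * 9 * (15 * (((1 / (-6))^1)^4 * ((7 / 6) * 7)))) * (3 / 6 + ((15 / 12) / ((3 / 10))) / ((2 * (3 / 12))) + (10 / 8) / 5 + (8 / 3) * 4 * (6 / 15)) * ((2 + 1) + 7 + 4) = 2594795 / 192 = 13514.56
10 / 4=5 / 2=2.50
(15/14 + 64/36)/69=359/8694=0.04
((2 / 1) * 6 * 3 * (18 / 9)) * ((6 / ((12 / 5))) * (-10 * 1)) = -1800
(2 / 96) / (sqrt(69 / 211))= 0.04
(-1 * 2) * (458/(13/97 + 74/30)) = -333195/946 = -352.21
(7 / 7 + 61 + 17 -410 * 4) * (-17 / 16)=26537 / 16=1658.56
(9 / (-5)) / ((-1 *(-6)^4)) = 1 / 720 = 0.00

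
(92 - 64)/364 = 1/13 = 0.08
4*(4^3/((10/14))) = 1792/5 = 358.40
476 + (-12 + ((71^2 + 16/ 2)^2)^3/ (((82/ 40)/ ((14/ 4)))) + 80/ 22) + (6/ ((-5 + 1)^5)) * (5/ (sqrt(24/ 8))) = 12756247864197124793255674/ 451 - 5 * sqrt(3)/ 512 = 28284363335248613732274.20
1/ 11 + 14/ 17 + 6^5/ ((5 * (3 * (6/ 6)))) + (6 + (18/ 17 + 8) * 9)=567399/ 935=606.84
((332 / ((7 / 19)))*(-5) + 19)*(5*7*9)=-1413315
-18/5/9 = -0.40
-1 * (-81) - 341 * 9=-2988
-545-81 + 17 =-609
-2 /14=-1 /7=-0.14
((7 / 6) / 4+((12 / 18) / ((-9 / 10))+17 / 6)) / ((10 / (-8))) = -103 / 54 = -1.91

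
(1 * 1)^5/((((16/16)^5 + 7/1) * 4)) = 1/32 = 0.03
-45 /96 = -0.47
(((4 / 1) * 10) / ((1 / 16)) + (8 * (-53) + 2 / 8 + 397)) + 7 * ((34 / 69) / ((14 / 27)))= 57031 / 92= 619.90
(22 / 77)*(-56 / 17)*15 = -240 / 17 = -14.12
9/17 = 0.53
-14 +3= -11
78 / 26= 3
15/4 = 3.75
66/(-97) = -66/97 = -0.68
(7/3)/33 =7/99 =0.07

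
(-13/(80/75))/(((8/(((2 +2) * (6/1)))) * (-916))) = 585/14656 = 0.04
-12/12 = -1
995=995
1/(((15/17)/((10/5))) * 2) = 17/15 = 1.13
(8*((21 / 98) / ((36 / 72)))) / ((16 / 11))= 33 / 14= 2.36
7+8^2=71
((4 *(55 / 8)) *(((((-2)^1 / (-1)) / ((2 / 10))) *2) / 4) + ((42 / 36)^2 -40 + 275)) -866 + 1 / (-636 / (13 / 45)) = -3521257 / 7155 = -492.14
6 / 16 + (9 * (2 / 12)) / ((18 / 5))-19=-437 / 24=-18.21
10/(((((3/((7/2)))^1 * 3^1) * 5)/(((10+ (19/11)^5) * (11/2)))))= 9535421/87846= 108.55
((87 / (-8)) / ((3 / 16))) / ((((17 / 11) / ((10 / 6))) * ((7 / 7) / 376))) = -23518.43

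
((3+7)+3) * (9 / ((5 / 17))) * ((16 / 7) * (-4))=-127296 / 35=-3637.03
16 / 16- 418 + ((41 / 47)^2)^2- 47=-2261346223 / 4879681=-463.42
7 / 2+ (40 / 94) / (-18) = 2941 / 846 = 3.48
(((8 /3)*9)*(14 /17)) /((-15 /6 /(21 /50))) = -3.32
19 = 19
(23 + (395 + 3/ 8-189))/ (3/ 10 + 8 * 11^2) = 9175/ 38732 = 0.24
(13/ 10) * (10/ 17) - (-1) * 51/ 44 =1439/ 748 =1.92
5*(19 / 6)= 95 / 6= 15.83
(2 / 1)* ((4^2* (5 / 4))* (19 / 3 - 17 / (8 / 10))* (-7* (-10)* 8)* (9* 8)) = -24057600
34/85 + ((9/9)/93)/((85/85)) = 191/465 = 0.41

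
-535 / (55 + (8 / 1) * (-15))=107 / 13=8.23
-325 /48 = -6.77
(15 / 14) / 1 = 15 / 14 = 1.07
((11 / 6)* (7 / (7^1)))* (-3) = -11 / 2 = -5.50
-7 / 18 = -0.39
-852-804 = -1656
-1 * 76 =-76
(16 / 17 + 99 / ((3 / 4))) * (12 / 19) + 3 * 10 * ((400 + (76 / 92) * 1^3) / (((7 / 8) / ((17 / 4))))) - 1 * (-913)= 441305257 / 7429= 59403.05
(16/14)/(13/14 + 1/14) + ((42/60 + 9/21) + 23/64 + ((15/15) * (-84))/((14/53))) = -706427/2240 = -315.37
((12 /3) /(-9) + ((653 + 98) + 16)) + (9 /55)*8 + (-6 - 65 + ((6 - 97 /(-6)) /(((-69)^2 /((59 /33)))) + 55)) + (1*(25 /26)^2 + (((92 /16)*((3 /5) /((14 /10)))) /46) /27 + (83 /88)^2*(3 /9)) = 1478124954555721 /1962731010240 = 753.10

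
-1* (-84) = 84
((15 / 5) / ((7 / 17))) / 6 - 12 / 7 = -1 / 2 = -0.50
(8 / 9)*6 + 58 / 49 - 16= -1394 / 147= -9.48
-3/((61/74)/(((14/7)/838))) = -222/25559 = -0.01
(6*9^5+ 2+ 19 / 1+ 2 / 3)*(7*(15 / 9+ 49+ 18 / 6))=1197941269 / 9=133104585.44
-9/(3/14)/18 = -7/3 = -2.33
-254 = -254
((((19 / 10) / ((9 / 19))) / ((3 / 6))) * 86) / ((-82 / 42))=-217322 / 615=-353.37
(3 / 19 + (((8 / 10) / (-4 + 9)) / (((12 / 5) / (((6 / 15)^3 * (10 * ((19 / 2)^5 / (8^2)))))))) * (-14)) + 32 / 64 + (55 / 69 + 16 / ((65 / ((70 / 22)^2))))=-3949797853631 / 5499208000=-718.25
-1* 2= -2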